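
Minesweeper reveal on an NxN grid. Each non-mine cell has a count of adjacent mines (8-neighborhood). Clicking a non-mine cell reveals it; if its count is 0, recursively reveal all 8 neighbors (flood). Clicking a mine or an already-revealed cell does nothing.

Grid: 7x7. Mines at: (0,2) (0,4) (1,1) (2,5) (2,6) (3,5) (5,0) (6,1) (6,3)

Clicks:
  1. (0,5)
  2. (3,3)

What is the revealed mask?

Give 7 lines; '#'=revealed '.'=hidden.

Answer: .....#.
..###..
#####..
#####..
#####..
.####..
.......

Derivation:
Click 1 (0,5) count=1: revealed 1 new [(0,5)] -> total=1
Click 2 (3,3) count=0: revealed 22 new [(1,2) (1,3) (1,4) (2,0) (2,1) (2,2) (2,3) (2,4) (3,0) (3,1) (3,2) (3,3) (3,4) (4,0) (4,1) (4,2) (4,3) (4,4) (5,1) (5,2) (5,3) (5,4)] -> total=23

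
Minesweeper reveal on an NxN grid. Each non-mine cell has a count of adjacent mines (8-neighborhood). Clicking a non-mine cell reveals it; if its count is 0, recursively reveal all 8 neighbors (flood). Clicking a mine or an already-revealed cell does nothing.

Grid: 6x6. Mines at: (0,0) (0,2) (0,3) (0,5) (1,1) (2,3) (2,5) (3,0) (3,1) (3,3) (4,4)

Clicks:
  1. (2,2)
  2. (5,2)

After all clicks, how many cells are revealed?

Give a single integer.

Click 1 (2,2) count=4: revealed 1 new [(2,2)] -> total=1
Click 2 (5,2) count=0: revealed 8 new [(4,0) (4,1) (4,2) (4,3) (5,0) (5,1) (5,2) (5,3)] -> total=9

Answer: 9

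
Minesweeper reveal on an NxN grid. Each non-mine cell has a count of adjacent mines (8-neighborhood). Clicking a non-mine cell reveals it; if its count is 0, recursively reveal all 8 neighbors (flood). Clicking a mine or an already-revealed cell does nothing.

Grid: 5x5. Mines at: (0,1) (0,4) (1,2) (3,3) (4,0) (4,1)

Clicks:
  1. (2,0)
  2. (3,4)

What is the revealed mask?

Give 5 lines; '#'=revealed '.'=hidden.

Answer: .....
##...
##...
##..#
.....

Derivation:
Click 1 (2,0) count=0: revealed 6 new [(1,0) (1,1) (2,0) (2,1) (3,0) (3,1)] -> total=6
Click 2 (3,4) count=1: revealed 1 new [(3,4)] -> total=7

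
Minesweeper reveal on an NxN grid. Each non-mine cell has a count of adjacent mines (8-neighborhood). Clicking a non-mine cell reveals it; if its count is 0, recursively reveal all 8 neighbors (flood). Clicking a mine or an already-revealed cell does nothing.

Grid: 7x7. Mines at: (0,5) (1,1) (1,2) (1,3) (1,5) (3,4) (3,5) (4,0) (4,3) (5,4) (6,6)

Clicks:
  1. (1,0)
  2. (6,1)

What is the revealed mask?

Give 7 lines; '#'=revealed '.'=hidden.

Answer: .......
#......
.......
.......
.......
####...
####...

Derivation:
Click 1 (1,0) count=1: revealed 1 new [(1,0)] -> total=1
Click 2 (6,1) count=0: revealed 8 new [(5,0) (5,1) (5,2) (5,3) (6,0) (6,1) (6,2) (6,3)] -> total=9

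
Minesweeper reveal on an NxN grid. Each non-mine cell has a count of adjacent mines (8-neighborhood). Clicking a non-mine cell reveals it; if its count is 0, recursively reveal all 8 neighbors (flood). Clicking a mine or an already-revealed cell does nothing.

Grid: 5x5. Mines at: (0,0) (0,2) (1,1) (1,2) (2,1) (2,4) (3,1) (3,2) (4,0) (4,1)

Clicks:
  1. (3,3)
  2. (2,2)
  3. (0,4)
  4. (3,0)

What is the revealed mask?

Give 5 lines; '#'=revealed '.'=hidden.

Answer: ...##
...##
..#..
#..#.
.....

Derivation:
Click 1 (3,3) count=2: revealed 1 new [(3,3)] -> total=1
Click 2 (2,2) count=5: revealed 1 new [(2,2)] -> total=2
Click 3 (0,4) count=0: revealed 4 new [(0,3) (0,4) (1,3) (1,4)] -> total=6
Click 4 (3,0) count=4: revealed 1 new [(3,0)] -> total=7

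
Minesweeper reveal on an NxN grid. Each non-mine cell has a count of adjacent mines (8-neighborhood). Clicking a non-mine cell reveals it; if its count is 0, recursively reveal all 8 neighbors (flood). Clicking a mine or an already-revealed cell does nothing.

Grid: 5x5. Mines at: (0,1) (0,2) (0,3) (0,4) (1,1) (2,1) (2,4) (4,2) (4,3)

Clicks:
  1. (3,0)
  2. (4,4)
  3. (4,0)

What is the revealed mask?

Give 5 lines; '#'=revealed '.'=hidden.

Click 1 (3,0) count=1: revealed 1 new [(3,0)] -> total=1
Click 2 (4,4) count=1: revealed 1 new [(4,4)] -> total=2
Click 3 (4,0) count=0: revealed 3 new [(3,1) (4,0) (4,1)] -> total=5

Answer: .....
.....
.....
##...
##..#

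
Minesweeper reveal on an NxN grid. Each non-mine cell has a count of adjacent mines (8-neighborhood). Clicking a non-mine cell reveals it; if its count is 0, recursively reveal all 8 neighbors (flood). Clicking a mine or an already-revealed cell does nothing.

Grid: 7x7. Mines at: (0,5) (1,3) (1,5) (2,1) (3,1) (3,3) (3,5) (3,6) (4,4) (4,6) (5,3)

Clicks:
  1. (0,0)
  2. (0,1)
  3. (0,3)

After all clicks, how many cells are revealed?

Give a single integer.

Answer: 7

Derivation:
Click 1 (0,0) count=0: revealed 6 new [(0,0) (0,1) (0,2) (1,0) (1,1) (1,2)] -> total=6
Click 2 (0,1) count=0: revealed 0 new [(none)] -> total=6
Click 3 (0,3) count=1: revealed 1 new [(0,3)] -> total=7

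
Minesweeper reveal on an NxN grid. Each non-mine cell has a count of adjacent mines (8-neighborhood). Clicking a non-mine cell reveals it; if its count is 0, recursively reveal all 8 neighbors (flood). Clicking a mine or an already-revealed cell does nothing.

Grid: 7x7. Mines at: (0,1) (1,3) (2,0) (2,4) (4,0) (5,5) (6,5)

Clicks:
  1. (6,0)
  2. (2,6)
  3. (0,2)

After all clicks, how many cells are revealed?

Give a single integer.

Answer: 34

Derivation:
Click 1 (6,0) count=0: revealed 21 new [(2,1) (2,2) (2,3) (3,1) (3,2) (3,3) (3,4) (4,1) (4,2) (4,3) (4,4) (5,0) (5,1) (5,2) (5,3) (5,4) (6,0) (6,1) (6,2) (6,3) (6,4)] -> total=21
Click 2 (2,6) count=0: revealed 12 new [(0,4) (0,5) (0,6) (1,4) (1,5) (1,6) (2,5) (2,6) (3,5) (3,6) (4,5) (4,6)] -> total=33
Click 3 (0,2) count=2: revealed 1 new [(0,2)] -> total=34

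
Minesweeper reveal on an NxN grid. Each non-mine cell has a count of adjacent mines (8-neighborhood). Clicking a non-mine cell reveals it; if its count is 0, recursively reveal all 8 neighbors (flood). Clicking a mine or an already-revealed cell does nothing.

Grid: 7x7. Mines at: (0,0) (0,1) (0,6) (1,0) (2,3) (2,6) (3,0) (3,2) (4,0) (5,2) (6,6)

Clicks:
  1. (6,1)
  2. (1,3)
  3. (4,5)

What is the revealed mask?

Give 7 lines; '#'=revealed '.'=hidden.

Click 1 (6,1) count=1: revealed 1 new [(6,1)] -> total=1
Click 2 (1,3) count=1: revealed 1 new [(1,3)] -> total=2
Click 3 (4,5) count=0: revealed 15 new [(3,3) (3,4) (3,5) (3,6) (4,3) (4,4) (4,5) (4,6) (5,3) (5,4) (5,5) (5,6) (6,3) (6,4) (6,5)] -> total=17

Answer: .......
...#...
.......
...####
...####
...####
.#.###.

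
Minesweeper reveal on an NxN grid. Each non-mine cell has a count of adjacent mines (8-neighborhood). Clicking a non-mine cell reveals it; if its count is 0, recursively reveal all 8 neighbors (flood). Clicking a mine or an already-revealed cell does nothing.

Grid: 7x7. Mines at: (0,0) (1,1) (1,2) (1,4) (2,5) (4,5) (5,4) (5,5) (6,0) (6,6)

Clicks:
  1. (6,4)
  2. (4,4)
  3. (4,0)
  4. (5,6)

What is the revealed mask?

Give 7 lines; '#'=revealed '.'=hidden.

Click 1 (6,4) count=2: revealed 1 new [(6,4)] -> total=1
Click 2 (4,4) count=3: revealed 1 new [(4,4)] -> total=2
Click 3 (4,0) count=0: revealed 21 new [(2,0) (2,1) (2,2) (2,3) (2,4) (3,0) (3,1) (3,2) (3,3) (3,4) (4,0) (4,1) (4,2) (4,3) (5,0) (5,1) (5,2) (5,3) (6,1) (6,2) (6,3)] -> total=23
Click 4 (5,6) count=3: revealed 1 new [(5,6)] -> total=24

Answer: .......
.......
#####..
#####..
#####..
####..#
.####..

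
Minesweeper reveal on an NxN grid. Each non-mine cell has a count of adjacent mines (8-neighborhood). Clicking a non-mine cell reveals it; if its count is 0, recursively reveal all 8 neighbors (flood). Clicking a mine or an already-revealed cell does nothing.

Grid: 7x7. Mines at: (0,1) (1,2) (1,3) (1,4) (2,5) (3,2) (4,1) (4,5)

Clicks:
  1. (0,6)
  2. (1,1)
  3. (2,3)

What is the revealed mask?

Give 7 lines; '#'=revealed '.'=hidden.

Answer: .....##
.#...##
...#...
.......
.......
.......
.......

Derivation:
Click 1 (0,6) count=0: revealed 4 new [(0,5) (0,6) (1,5) (1,6)] -> total=4
Click 2 (1,1) count=2: revealed 1 new [(1,1)] -> total=5
Click 3 (2,3) count=4: revealed 1 new [(2,3)] -> total=6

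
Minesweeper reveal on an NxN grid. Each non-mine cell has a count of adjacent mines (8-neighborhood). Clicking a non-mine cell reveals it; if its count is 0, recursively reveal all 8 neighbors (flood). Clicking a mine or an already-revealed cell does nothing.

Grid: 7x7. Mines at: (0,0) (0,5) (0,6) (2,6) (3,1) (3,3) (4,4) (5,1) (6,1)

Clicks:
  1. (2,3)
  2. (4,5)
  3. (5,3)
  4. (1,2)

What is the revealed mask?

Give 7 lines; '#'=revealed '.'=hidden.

Answer: .####..
.####..
.####..
.......
.....#.
...#...
.......

Derivation:
Click 1 (2,3) count=1: revealed 1 new [(2,3)] -> total=1
Click 2 (4,5) count=1: revealed 1 new [(4,5)] -> total=2
Click 3 (5,3) count=1: revealed 1 new [(5,3)] -> total=3
Click 4 (1,2) count=0: revealed 11 new [(0,1) (0,2) (0,3) (0,4) (1,1) (1,2) (1,3) (1,4) (2,1) (2,2) (2,4)] -> total=14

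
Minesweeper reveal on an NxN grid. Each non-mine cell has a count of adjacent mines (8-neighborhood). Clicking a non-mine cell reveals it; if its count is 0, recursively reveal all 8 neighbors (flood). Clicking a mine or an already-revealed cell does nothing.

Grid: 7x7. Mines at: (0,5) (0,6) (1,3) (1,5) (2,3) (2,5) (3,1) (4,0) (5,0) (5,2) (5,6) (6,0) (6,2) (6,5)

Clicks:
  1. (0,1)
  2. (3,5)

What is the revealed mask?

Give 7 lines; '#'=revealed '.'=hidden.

Answer: ###....
###....
###....
.....#.
.......
.......
.......

Derivation:
Click 1 (0,1) count=0: revealed 9 new [(0,0) (0,1) (0,2) (1,0) (1,1) (1,2) (2,0) (2,1) (2,2)] -> total=9
Click 2 (3,5) count=1: revealed 1 new [(3,5)] -> total=10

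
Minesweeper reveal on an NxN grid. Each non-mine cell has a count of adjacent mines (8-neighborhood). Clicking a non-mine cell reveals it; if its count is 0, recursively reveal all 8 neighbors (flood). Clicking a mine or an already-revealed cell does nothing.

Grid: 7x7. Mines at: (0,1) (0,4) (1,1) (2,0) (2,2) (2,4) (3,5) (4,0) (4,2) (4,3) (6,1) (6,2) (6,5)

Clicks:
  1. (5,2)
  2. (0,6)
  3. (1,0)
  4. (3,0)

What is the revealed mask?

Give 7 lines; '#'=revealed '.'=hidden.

Answer: .....##
#....##
.....##
#......
.......
..#....
.......

Derivation:
Click 1 (5,2) count=4: revealed 1 new [(5,2)] -> total=1
Click 2 (0,6) count=0: revealed 6 new [(0,5) (0,6) (1,5) (1,6) (2,5) (2,6)] -> total=7
Click 3 (1,0) count=3: revealed 1 new [(1,0)] -> total=8
Click 4 (3,0) count=2: revealed 1 new [(3,0)] -> total=9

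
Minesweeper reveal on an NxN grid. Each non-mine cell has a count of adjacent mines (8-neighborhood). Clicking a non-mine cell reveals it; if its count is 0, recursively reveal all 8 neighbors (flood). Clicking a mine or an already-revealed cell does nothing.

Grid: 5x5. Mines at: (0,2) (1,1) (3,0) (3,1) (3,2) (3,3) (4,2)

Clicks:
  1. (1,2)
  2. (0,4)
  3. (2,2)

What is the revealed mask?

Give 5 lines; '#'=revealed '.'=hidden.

Click 1 (1,2) count=2: revealed 1 new [(1,2)] -> total=1
Click 2 (0,4) count=0: revealed 6 new [(0,3) (0,4) (1,3) (1,4) (2,3) (2,4)] -> total=7
Click 3 (2,2) count=4: revealed 1 new [(2,2)] -> total=8

Answer: ...##
..###
..###
.....
.....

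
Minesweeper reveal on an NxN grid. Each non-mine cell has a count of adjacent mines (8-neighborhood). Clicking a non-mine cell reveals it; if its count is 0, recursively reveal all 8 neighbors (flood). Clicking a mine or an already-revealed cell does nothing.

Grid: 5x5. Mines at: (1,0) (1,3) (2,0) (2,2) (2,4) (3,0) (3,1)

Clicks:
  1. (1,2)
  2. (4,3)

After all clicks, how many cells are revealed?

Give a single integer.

Click 1 (1,2) count=2: revealed 1 new [(1,2)] -> total=1
Click 2 (4,3) count=0: revealed 6 new [(3,2) (3,3) (3,4) (4,2) (4,3) (4,4)] -> total=7

Answer: 7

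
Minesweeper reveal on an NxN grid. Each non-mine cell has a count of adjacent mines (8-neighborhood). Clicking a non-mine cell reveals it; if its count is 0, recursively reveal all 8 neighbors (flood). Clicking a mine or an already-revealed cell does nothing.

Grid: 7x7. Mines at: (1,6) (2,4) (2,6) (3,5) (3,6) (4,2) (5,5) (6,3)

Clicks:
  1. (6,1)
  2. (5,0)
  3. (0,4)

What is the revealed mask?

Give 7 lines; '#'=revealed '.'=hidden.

Click 1 (6,1) count=0: revealed 28 new [(0,0) (0,1) (0,2) (0,3) (0,4) (0,5) (1,0) (1,1) (1,2) (1,3) (1,4) (1,5) (2,0) (2,1) (2,2) (2,3) (3,0) (3,1) (3,2) (3,3) (4,0) (4,1) (5,0) (5,1) (5,2) (6,0) (6,1) (6,2)] -> total=28
Click 2 (5,0) count=0: revealed 0 new [(none)] -> total=28
Click 3 (0,4) count=0: revealed 0 new [(none)] -> total=28

Answer: ######.
######.
####...
####...
##.....
###....
###....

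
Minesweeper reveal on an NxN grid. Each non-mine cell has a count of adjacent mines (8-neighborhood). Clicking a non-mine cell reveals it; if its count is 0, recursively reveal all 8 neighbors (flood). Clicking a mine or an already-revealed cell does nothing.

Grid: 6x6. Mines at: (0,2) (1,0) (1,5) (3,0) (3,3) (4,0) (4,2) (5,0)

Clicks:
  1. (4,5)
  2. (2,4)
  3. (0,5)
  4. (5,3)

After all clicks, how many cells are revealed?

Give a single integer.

Click 1 (4,5) count=0: revealed 10 new [(2,4) (2,5) (3,4) (3,5) (4,3) (4,4) (4,5) (5,3) (5,4) (5,5)] -> total=10
Click 2 (2,4) count=2: revealed 0 new [(none)] -> total=10
Click 3 (0,5) count=1: revealed 1 new [(0,5)] -> total=11
Click 4 (5,3) count=1: revealed 0 new [(none)] -> total=11

Answer: 11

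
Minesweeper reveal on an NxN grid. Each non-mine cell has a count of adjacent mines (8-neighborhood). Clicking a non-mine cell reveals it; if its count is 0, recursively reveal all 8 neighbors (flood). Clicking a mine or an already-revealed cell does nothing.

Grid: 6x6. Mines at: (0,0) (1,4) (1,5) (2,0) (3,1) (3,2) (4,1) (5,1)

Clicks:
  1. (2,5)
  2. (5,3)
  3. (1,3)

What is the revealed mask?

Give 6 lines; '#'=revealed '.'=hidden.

Click 1 (2,5) count=2: revealed 1 new [(2,5)] -> total=1
Click 2 (5,3) count=0: revealed 13 new [(2,3) (2,4) (3,3) (3,4) (3,5) (4,2) (4,3) (4,4) (4,5) (5,2) (5,3) (5,4) (5,5)] -> total=14
Click 3 (1,3) count=1: revealed 1 new [(1,3)] -> total=15

Answer: ......
...#..
...###
...###
..####
..####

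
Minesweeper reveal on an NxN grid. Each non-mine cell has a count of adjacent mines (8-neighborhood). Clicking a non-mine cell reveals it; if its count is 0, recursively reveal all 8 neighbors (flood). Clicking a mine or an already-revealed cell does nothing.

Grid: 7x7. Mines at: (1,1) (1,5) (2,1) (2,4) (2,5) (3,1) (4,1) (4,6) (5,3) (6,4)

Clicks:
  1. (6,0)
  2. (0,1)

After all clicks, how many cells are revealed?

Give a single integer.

Click 1 (6,0) count=0: revealed 6 new [(5,0) (5,1) (5,2) (6,0) (6,1) (6,2)] -> total=6
Click 2 (0,1) count=1: revealed 1 new [(0,1)] -> total=7

Answer: 7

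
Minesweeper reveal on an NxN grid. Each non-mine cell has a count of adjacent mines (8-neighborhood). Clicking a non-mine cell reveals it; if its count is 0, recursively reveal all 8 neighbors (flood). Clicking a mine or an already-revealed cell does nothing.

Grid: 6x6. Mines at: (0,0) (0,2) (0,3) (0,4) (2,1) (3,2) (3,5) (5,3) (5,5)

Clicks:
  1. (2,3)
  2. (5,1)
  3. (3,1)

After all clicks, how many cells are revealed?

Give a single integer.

Click 1 (2,3) count=1: revealed 1 new [(2,3)] -> total=1
Click 2 (5,1) count=0: revealed 8 new [(3,0) (3,1) (4,0) (4,1) (4,2) (5,0) (5,1) (5,2)] -> total=9
Click 3 (3,1) count=2: revealed 0 new [(none)] -> total=9

Answer: 9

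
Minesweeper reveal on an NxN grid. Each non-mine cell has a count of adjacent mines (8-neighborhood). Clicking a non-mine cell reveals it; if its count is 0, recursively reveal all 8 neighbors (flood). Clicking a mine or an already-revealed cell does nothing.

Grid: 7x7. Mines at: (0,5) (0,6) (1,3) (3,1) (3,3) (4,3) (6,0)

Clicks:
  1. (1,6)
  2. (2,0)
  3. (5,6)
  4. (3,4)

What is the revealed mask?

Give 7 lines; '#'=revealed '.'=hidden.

Answer: .......
....###
#...###
....###
....###
.######
.######

Derivation:
Click 1 (1,6) count=2: revealed 1 new [(1,6)] -> total=1
Click 2 (2,0) count=1: revealed 1 new [(2,0)] -> total=2
Click 3 (5,6) count=0: revealed 23 new [(1,4) (1,5) (2,4) (2,5) (2,6) (3,4) (3,5) (3,6) (4,4) (4,5) (4,6) (5,1) (5,2) (5,3) (5,4) (5,5) (5,6) (6,1) (6,2) (6,3) (6,4) (6,5) (6,6)] -> total=25
Click 4 (3,4) count=2: revealed 0 new [(none)] -> total=25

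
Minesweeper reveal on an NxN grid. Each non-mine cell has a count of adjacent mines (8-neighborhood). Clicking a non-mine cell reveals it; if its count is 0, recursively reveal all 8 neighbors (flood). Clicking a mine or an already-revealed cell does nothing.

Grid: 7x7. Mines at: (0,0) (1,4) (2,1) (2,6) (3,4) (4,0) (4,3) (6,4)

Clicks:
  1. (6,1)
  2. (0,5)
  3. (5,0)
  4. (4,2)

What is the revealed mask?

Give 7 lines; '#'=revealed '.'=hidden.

Click 1 (6,1) count=0: revealed 8 new [(5,0) (5,1) (5,2) (5,3) (6,0) (6,1) (6,2) (6,3)] -> total=8
Click 2 (0,5) count=1: revealed 1 new [(0,5)] -> total=9
Click 3 (5,0) count=1: revealed 0 new [(none)] -> total=9
Click 4 (4,2) count=1: revealed 1 new [(4,2)] -> total=10

Answer: .....#.
.......
.......
.......
..#....
####...
####...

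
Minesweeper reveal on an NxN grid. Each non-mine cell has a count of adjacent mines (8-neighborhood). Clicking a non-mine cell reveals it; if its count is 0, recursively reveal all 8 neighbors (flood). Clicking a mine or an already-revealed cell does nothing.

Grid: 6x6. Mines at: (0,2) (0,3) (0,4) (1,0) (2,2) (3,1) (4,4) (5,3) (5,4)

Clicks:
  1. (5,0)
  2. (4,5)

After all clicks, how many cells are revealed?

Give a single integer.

Click 1 (5,0) count=0: revealed 6 new [(4,0) (4,1) (4,2) (5,0) (5,1) (5,2)] -> total=6
Click 2 (4,5) count=2: revealed 1 new [(4,5)] -> total=7

Answer: 7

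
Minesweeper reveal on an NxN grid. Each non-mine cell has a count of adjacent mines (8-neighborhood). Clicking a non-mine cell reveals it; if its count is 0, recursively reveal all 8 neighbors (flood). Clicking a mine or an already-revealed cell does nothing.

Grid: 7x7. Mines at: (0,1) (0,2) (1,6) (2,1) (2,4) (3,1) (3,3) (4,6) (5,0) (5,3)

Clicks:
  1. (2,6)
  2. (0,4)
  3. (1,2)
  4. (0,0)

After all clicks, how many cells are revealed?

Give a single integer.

Click 1 (2,6) count=1: revealed 1 new [(2,6)] -> total=1
Click 2 (0,4) count=0: revealed 6 new [(0,3) (0,4) (0,5) (1,3) (1,4) (1,5)] -> total=7
Click 3 (1,2) count=3: revealed 1 new [(1,2)] -> total=8
Click 4 (0,0) count=1: revealed 1 new [(0,0)] -> total=9

Answer: 9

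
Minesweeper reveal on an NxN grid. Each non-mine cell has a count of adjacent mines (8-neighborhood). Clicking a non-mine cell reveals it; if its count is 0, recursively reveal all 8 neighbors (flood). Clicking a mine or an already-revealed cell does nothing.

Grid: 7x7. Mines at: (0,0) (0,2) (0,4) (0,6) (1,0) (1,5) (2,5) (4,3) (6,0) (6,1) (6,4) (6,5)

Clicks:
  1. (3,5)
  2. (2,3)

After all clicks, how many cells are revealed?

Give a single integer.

Click 1 (3,5) count=1: revealed 1 new [(3,5)] -> total=1
Click 2 (2,3) count=0: revealed 20 new [(1,1) (1,2) (1,3) (1,4) (2,0) (2,1) (2,2) (2,3) (2,4) (3,0) (3,1) (3,2) (3,3) (3,4) (4,0) (4,1) (4,2) (5,0) (5,1) (5,2)] -> total=21

Answer: 21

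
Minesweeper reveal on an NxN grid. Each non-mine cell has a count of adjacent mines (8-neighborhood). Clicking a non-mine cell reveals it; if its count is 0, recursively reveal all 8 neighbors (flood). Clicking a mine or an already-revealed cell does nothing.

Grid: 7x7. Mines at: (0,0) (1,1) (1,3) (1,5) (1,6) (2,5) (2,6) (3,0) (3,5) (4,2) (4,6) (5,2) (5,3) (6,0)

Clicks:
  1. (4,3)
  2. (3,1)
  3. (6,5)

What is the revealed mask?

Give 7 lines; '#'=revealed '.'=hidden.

Click 1 (4,3) count=3: revealed 1 new [(4,3)] -> total=1
Click 2 (3,1) count=2: revealed 1 new [(3,1)] -> total=2
Click 3 (6,5) count=0: revealed 6 new [(5,4) (5,5) (5,6) (6,4) (6,5) (6,6)] -> total=8

Answer: .......
.......
.......
.#.....
...#...
....###
....###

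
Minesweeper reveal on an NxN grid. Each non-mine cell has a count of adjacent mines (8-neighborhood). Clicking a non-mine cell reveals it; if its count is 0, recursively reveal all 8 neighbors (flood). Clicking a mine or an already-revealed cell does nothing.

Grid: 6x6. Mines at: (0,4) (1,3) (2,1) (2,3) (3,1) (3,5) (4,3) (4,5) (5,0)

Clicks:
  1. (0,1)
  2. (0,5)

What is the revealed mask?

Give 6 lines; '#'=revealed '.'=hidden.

Click 1 (0,1) count=0: revealed 6 new [(0,0) (0,1) (0,2) (1,0) (1,1) (1,2)] -> total=6
Click 2 (0,5) count=1: revealed 1 new [(0,5)] -> total=7

Answer: ###..#
###...
......
......
......
......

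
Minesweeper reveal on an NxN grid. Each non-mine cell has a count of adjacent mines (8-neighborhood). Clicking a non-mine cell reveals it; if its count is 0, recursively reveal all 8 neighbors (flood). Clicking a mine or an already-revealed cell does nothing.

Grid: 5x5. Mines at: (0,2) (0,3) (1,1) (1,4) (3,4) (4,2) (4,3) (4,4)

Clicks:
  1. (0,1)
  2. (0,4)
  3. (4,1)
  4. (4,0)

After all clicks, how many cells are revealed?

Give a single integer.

Click 1 (0,1) count=2: revealed 1 new [(0,1)] -> total=1
Click 2 (0,4) count=2: revealed 1 new [(0,4)] -> total=2
Click 3 (4,1) count=1: revealed 1 new [(4,1)] -> total=3
Click 4 (4,0) count=0: revealed 5 new [(2,0) (2,1) (3,0) (3,1) (4,0)] -> total=8

Answer: 8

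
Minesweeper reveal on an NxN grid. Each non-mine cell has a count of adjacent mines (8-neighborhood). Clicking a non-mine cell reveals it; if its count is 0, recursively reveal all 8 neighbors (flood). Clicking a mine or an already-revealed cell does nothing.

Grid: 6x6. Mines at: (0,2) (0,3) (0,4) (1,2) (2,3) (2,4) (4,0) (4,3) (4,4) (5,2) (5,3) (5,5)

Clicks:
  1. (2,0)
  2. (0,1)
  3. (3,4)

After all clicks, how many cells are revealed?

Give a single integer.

Answer: 9

Derivation:
Click 1 (2,0) count=0: revealed 8 new [(0,0) (0,1) (1,0) (1,1) (2,0) (2,1) (3,0) (3,1)] -> total=8
Click 2 (0,1) count=2: revealed 0 new [(none)] -> total=8
Click 3 (3,4) count=4: revealed 1 new [(3,4)] -> total=9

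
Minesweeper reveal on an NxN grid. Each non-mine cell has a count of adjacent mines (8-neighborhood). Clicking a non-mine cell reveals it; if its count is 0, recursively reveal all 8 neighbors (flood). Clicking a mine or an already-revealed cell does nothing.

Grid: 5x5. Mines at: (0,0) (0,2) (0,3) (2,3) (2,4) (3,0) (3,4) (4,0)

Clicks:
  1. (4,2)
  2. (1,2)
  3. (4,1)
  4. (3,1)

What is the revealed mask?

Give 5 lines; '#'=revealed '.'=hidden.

Answer: .....
..#..
.....
.###.
.###.

Derivation:
Click 1 (4,2) count=0: revealed 6 new [(3,1) (3,2) (3,3) (4,1) (4,2) (4,3)] -> total=6
Click 2 (1,2) count=3: revealed 1 new [(1,2)] -> total=7
Click 3 (4,1) count=2: revealed 0 new [(none)] -> total=7
Click 4 (3,1) count=2: revealed 0 new [(none)] -> total=7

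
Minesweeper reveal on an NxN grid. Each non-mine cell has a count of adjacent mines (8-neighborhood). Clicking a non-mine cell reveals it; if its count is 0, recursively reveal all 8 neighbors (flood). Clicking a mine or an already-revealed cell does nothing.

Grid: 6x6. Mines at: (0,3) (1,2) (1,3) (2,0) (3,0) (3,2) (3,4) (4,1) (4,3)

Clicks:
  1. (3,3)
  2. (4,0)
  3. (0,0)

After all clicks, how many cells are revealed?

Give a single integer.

Answer: 6

Derivation:
Click 1 (3,3) count=3: revealed 1 new [(3,3)] -> total=1
Click 2 (4,0) count=2: revealed 1 new [(4,0)] -> total=2
Click 3 (0,0) count=0: revealed 4 new [(0,0) (0,1) (1,0) (1,1)] -> total=6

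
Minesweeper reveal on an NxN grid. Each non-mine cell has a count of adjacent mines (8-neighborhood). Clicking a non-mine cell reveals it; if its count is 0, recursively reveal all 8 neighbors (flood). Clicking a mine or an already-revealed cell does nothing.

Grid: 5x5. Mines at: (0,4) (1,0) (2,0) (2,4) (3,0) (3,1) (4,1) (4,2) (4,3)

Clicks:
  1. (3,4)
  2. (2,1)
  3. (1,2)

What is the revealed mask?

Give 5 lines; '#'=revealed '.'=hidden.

Answer: .###.
.###.
.###.
....#
.....

Derivation:
Click 1 (3,4) count=2: revealed 1 new [(3,4)] -> total=1
Click 2 (2,1) count=4: revealed 1 new [(2,1)] -> total=2
Click 3 (1,2) count=0: revealed 8 new [(0,1) (0,2) (0,3) (1,1) (1,2) (1,3) (2,2) (2,3)] -> total=10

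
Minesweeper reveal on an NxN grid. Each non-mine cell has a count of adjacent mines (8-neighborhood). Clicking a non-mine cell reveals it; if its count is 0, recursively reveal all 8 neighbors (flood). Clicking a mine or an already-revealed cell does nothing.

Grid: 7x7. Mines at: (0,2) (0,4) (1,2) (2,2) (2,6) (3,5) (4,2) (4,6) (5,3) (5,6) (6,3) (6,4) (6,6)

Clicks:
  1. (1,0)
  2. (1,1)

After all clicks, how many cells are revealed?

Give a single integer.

Answer: 16

Derivation:
Click 1 (1,0) count=0: revealed 16 new [(0,0) (0,1) (1,0) (1,1) (2,0) (2,1) (3,0) (3,1) (4,0) (4,1) (5,0) (5,1) (5,2) (6,0) (6,1) (6,2)] -> total=16
Click 2 (1,1) count=3: revealed 0 new [(none)] -> total=16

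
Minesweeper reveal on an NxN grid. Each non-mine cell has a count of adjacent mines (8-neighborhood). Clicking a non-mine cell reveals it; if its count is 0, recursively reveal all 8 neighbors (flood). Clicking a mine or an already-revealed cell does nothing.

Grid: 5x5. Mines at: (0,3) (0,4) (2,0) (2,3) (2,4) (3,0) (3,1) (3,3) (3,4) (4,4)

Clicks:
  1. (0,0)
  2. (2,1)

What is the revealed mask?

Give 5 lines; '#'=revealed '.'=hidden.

Click 1 (0,0) count=0: revealed 6 new [(0,0) (0,1) (0,2) (1,0) (1,1) (1,2)] -> total=6
Click 2 (2,1) count=3: revealed 1 new [(2,1)] -> total=7

Answer: ###..
###..
.#...
.....
.....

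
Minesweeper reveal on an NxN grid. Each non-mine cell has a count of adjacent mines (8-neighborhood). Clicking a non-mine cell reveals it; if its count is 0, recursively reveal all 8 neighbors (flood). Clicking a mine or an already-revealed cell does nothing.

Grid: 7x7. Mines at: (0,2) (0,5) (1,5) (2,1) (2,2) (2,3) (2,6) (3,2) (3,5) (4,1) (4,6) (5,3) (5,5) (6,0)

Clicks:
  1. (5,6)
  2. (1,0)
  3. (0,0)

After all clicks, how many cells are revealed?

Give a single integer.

Answer: 5

Derivation:
Click 1 (5,6) count=2: revealed 1 new [(5,6)] -> total=1
Click 2 (1,0) count=1: revealed 1 new [(1,0)] -> total=2
Click 3 (0,0) count=0: revealed 3 new [(0,0) (0,1) (1,1)] -> total=5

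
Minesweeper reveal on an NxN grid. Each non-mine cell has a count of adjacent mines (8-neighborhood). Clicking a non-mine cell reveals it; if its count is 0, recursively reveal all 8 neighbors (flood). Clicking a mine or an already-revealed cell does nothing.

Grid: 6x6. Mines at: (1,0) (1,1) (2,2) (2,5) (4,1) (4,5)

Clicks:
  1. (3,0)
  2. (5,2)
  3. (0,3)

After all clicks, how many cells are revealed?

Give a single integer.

Click 1 (3,0) count=1: revealed 1 new [(3,0)] -> total=1
Click 2 (5,2) count=1: revealed 1 new [(5,2)] -> total=2
Click 3 (0,3) count=0: revealed 8 new [(0,2) (0,3) (0,4) (0,5) (1,2) (1,3) (1,4) (1,5)] -> total=10

Answer: 10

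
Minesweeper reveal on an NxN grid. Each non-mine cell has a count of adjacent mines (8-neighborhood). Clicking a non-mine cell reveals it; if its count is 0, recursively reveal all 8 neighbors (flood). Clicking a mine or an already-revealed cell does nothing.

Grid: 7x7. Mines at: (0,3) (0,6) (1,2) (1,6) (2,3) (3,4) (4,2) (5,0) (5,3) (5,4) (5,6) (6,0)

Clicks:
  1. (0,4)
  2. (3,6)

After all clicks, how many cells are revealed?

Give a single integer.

Click 1 (0,4) count=1: revealed 1 new [(0,4)] -> total=1
Click 2 (3,6) count=0: revealed 6 new [(2,5) (2,6) (3,5) (3,6) (4,5) (4,6)] -> total=7

Answer: 7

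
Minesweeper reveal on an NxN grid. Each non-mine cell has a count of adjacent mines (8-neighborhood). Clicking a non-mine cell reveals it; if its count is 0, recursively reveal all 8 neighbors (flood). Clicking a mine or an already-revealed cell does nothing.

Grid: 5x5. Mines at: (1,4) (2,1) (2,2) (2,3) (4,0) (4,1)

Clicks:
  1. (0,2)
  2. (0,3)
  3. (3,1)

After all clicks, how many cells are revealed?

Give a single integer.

Answer: 9

Derivation:
Click 1 (0,2) count=0: revealed 8 new [(0,0) (0,1) (0,2) (0,3) (1,0) (1,1) (1,2) (1,3)] -> total=8
Click 2 (0,3) count=1: revealed 0 new [(none)] -> total=8
Click 3 (3,1) count=4: revealed 1 new [(3,1)] -> total=9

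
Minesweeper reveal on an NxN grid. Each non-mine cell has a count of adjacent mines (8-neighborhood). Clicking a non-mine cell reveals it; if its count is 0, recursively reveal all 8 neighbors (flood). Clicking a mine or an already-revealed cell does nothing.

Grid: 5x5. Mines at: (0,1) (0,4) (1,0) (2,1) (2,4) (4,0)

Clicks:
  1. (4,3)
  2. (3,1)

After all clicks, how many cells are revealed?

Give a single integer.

Answer: 8

Derivation:
Click 1 (4,3) count=0: revealed 8 new [(3,1) (3,2) (3,3) (3,4) (4,1) (4,2) (4,3) (4,4)] -> total=8
Click 2 (3,1) count=2: revealed 0 new [(none)] -> total=8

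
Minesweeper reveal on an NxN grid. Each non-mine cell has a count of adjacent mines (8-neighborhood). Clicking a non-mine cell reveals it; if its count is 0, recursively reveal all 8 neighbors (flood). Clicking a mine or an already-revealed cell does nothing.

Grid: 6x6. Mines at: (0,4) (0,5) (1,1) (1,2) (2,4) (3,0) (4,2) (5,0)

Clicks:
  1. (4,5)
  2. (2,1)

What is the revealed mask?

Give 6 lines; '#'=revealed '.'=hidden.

Click 1 (4,5) count=0: revealed 9 new [(3,3) (3,4) (3,5) (4,3) (4,4) (4,5) (5,3) (5,4) (5,5)] -> total=9
Click 2 (2,1) count=3: revealed 1 new [(2,1)] -> total=10

Answer: ......
......
.#....
...###
...###
...###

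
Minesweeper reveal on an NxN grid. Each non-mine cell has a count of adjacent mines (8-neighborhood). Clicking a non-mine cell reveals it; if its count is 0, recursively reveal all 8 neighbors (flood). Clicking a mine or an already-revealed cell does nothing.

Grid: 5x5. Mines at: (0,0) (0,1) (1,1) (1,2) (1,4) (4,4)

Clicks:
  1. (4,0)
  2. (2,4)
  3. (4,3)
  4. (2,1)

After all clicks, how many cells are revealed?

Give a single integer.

Answer: 13

Derivation:
Click 1 (4,0) count=0: revealed 12 new [(2,0) (2,1) (2,2) (2,3) (3,0) (3,1) (3,2) (3,3) (4,0) (4,1) (4,2) (4,3)] -> total=12
Click 2 (2,4) count=1: revealed 1 new [(2,4)] -> total=13
Click 3 (4,3) count=1: revealed 0 new [(none)] -> total=13
Click 4 (2,1) count=2: revealed 0 new [(none)] -> total=13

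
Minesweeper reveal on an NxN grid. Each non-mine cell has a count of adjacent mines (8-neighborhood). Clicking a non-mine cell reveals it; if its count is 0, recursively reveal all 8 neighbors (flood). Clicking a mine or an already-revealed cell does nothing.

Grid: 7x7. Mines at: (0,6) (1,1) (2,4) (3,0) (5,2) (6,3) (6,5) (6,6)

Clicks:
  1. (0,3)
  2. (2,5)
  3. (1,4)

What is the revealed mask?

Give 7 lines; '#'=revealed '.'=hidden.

Click 1 (0,3) count=0: revealed 8 new [(0,2) (0,3) (0,4) (0,5) (1,2) (1,3) (1,4) (1,5)] -> total=8
Click 2 (2,5) count=1: revealed 1 new [(2,5)] -> total=9
Click 3 (1,4) count=1: revealed 0 new [(none)] -> total=9

Answer: ..####.
..####.
.....#.
.......
.......
.......
.......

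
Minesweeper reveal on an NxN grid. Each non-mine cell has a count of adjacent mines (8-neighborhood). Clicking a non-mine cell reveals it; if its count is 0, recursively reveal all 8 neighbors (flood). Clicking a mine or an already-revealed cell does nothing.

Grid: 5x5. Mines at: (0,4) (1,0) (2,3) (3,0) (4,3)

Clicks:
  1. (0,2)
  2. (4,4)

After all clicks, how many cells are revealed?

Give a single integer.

Click 1 (0,2) count=0: revealed 6 new [(0,1) (0,2) (0,3) (1,1) (1,2) (1,3)] -> total=6
Click 2 (4,4) count=1: revealed 1 new [(4,4)] -> total=7

Answer: 7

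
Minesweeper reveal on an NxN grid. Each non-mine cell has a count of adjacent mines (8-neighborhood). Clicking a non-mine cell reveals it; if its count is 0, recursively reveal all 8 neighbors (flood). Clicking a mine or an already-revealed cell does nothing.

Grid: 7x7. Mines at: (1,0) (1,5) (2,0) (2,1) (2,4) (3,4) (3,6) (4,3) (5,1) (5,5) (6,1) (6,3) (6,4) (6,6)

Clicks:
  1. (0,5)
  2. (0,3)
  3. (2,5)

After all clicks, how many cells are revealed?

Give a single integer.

Answer: 10

Derivation:
Click 1 (0,5) count=1: revealed 1 new [(0,5)] -> total=1
Click 2 (0,3) count=0: revealed 8 new [(0,1) (0,2) (0,3) (0,4) (1,1) (1,2) (1,3) (1,4)] -> total=9
Click 3 (2,5) count=4: revealed 1 new [(2,5)] -> total=10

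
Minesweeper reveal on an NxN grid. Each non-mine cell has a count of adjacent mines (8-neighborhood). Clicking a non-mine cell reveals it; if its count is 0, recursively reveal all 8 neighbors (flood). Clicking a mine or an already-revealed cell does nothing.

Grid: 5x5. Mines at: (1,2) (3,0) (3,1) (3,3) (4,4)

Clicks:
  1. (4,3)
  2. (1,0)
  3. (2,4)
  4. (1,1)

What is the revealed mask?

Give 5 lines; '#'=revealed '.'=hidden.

Answer: ##...
##...
##..#
.....
...#.

Derivation:
Click 1 (4,3) count=2: revealed 1 new [(4,3)] -> total=1
Click 2 (1,0) count=0: revealed 6 new [(0,0) (0,1) (1,0) (1,1) (2,0) (2,1)] -> total=7
Click 3 (2,4) count=1: revealed 1 new [(2,4)] -> total=8
Click 4 (1,1) count=1: revealed 0 new [(none)] -> total=8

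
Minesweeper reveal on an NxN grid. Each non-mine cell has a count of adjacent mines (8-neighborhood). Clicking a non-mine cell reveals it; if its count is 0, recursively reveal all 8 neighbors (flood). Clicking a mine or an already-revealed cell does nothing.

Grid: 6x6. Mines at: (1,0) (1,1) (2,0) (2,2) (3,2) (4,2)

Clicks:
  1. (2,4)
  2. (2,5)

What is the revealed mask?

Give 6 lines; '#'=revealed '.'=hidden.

Answer: ..####
..####
...###
...###
...###
...###

Derivation:
Click 1 (2,4) count=0: revealed 20 new [(0,2) (0,3) (0,4) (0,5) (1,2) (1,3) (1,4) (1,5) (2,3) (2,4) (2,5) (3,3) (3,4) (3,5) (4,3) (4,4) (4,5) (5,3) (5,4) (5,5)] -> total=20
Click 2 (2,5) count=0: revealed 0 new [(none)] -> total=20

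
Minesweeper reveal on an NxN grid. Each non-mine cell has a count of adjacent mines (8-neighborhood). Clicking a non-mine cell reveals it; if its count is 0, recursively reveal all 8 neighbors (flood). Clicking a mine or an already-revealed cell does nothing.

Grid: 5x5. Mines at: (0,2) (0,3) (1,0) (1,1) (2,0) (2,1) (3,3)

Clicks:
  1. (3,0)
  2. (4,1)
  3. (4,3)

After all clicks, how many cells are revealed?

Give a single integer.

Click 1 (3,0) count=2: revealed 1 new [(3,0)] -> total=1
Click 2 (4,1) count=0: revealed 5 new [(3,1) (3,2) (4,0) (4,1) (4,2)] -> total=6
Click 3 (4,3) count=1: revealed 1 new [(4,3)] -> total=7

Answer: 7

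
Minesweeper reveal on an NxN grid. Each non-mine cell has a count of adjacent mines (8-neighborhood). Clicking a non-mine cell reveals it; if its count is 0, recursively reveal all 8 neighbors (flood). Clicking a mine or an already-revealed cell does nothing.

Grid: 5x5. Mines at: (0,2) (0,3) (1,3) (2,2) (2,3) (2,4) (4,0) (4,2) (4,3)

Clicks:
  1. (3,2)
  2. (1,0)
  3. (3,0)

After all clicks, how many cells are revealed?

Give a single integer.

Answer: 9

Derivation:
Click 1 (3,2) count=4: revealed 1 new [(3,2)] -> total=1
Click 2 (1,0) count=0: revealed 8 new [(0,0) (0,1) (1,0) (1,1) (2,0) (2,1) (3,0) (3,1)] -> total=9
Click 3 (3,0) count=1: revealed 0 new [(none)] -> total=9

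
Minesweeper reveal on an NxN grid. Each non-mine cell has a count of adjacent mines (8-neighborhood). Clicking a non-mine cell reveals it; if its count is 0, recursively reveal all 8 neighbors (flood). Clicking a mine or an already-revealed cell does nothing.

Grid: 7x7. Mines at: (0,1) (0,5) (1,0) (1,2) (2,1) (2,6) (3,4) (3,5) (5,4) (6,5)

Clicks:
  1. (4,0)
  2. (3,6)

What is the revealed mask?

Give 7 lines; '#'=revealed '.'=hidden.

Click 1 (4,0) count=0: revealed 16 new [(3,0) (3,1) (3,2) (3,3) (4,0) (4,1) (4,2) (4,3) (5,0) (5,1) (5,2) (5,3) (6,0) (6,1) (6,2) (6,3)] -> total=16
Click 2 (3,6) count=2: revealed 1 new [(3,6)] -> total=17

Answer: .......
.......
.......
####..#
####...
####...
####...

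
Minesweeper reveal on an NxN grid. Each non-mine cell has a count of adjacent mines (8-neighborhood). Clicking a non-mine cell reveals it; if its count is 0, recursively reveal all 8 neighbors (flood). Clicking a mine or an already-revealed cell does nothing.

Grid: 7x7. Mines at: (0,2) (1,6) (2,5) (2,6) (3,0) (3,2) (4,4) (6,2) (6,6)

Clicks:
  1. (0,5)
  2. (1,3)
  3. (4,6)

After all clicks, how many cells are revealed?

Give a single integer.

Click 1 (0,5) count=1: revealed 1 new [(0,5)] -> total=1
Click 2 (1,3) count=1: revealed 1 new [(1,3)] -> total=2
Click 3 (4,6) count=0: revealed 6 new [(3,5) (3,6) (4,5) (4,6) (5,5) (5,6)] -> total=8

Answer: 8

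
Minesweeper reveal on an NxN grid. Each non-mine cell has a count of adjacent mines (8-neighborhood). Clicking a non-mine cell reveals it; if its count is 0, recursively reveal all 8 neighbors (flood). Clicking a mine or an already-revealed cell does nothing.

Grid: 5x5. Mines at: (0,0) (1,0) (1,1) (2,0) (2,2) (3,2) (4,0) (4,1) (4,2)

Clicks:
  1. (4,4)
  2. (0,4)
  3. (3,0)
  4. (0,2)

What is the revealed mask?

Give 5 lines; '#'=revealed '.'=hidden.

Answer: ..###
..###
...##
#..##
...##

Derivation:
Click 1 (4,4) count=0: revealed 12 new [(0,2) (0,3) (0,4) (1,2) (1,3) (1,4) (2,3) (2,4) (3,3) (3,4) (4,3) (4,4)] -> total=12
Click 2 (0,4) count=0: revealed 0 new [(none)] -> total=12
Click 3 (3,0) count=3: revealed 1 new [(3,0)] -> total=13
Click 4 (0,2) count=1: revealed 0 new [(none)] -> total=13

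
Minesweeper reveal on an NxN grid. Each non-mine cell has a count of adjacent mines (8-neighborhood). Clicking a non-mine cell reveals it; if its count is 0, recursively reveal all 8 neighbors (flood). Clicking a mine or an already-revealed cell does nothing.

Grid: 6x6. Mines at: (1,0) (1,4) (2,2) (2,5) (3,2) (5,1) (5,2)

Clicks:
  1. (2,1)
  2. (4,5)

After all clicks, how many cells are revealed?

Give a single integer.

Click 1 (2,1) count=3: revealed 1 new [(2,1)] -> total=1
Click 2 (4,5) count=0: revealed 9 new [(3,3) (3,4) (3,5) (4,3) (4,4) (4,5) (5,3) (5,4) (5,5)] -> total=10

Answer: 10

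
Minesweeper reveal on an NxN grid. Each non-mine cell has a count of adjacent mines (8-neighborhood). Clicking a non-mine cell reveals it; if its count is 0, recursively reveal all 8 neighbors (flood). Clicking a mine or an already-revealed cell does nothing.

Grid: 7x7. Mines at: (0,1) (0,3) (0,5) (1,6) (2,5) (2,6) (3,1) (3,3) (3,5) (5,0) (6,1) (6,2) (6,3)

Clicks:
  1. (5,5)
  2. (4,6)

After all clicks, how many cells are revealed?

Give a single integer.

Answer: 9

Derivation:
Click 1 (5,5) count=0: revealed 9 new [(4,4) (4,5) (4,6) (5,4) (5,5) (5,6) (6,4) (6,5) (6,6)] -> total=9
Click 2 (4,6) count=1: revealed 0 new [(none)] -> total=9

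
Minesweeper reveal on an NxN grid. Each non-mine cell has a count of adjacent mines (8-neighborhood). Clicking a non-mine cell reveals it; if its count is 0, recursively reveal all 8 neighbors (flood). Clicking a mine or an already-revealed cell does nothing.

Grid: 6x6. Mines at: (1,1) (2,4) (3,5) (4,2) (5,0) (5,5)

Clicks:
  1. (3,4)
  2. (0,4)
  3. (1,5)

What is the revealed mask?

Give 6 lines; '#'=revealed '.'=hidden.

Answer: ..####
..####
......
....#.
......
......

Derivation:
Click 1 (3,4) count=2: revealed 1 new [(3,4)] -> total=1
Click 2 (0,4) count=0: revealed 8 new [(0,2) (0,3) (0,4) (0,5) (1,2) (1,3) (1,4) (1,5)] -> total=9
Click 3 (1,5) count=1: revealed 0 new [(none)] -> total=9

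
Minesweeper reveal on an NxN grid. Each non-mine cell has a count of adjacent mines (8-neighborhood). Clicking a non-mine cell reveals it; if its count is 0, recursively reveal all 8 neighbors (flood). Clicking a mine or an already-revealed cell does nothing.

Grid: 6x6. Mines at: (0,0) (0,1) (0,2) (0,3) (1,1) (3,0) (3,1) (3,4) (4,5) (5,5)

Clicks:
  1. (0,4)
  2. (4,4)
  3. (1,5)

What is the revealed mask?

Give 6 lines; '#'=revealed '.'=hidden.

Click 1 (0,4) count=1: revealed 1 new [(0,4)] -> total=1
Click 2 (4,4) count=3: revealed 1 new [(4,4)] -> total=2
Click 3 (1,5) count=0: revealed 5 new [(0,5) (1,4) (1,5) (2,4) (2,5)] -> total=7

Answer: ....##
....##
....##
......
....#.
......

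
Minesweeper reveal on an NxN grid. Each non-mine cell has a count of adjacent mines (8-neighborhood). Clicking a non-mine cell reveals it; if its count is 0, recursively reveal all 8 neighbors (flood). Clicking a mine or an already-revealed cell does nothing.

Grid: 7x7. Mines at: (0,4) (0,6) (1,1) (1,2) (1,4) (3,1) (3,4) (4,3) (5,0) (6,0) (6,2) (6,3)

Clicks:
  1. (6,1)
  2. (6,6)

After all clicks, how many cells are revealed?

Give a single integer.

Click 1 (6,1) count=3: revealed 1 new [(6,1)] -> total=1
Click 2 (6,6) count=0: revealed 15 new [(1,5) (1,6) (2,5) (2,6) (3,5) (3,6) (4,4) (4,5) (4,6) (5,4) (5,5) (5,6) (6,4) (6,5) (6,6)] -> total=16

Answer: 16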